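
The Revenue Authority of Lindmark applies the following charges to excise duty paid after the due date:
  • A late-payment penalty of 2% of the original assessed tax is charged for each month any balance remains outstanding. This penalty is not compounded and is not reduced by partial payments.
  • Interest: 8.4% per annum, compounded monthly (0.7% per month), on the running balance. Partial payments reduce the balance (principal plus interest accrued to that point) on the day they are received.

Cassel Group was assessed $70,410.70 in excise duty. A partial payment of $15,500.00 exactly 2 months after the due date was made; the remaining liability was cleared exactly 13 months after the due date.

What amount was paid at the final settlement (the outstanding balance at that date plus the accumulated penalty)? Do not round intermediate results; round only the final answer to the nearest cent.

Balance at month 2: $70,410.7000 × (1 + 0.007)^2 = $71,399.8999…
After $15,500.00 payment: $71,399.8999… − $15,500.00 = $55,899.8999…
Balance at month 13: $55,899.8999… × (1 + 0.007)^11 = $60,358.0508…
Penalty: 13 × 2% × $70,410.70 = $18,306.78…
Final settlement = outstanding balance + penalty = $60,358.0508… + $18,306.78… = $78,664.83

$78,664.83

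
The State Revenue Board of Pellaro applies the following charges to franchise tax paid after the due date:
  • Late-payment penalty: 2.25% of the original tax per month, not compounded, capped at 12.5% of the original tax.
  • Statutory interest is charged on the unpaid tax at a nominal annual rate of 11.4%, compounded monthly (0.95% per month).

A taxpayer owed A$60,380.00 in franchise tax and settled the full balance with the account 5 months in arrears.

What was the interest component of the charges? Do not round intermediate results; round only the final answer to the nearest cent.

Interest: A$60,380.00 × ((1 + 0.0095)^5 − 1) = A$60,380.00 × 0.0484111… = A$2,923.0631…

A$2,923.06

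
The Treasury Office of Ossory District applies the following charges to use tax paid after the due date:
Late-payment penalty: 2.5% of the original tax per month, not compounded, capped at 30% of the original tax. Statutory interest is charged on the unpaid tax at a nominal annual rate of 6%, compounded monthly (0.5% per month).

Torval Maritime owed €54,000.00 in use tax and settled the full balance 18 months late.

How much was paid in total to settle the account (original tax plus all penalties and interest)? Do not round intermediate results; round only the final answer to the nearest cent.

€75,272.16

Penalty (uncapped): 18 × 2.5% × €54,000.00 = €24,300.00; cap = 30% × €54,000.00 = €16,200.00 → penalty = €16,200.00
Interest: €54,000.00 × ((1 + 0.005)^18 − 1) = €54,000.00 × 0.0939289… = €5,072.1627…
Total = €54,000.00 + €16,200.0000 + €5,072.1627… = €75,272.16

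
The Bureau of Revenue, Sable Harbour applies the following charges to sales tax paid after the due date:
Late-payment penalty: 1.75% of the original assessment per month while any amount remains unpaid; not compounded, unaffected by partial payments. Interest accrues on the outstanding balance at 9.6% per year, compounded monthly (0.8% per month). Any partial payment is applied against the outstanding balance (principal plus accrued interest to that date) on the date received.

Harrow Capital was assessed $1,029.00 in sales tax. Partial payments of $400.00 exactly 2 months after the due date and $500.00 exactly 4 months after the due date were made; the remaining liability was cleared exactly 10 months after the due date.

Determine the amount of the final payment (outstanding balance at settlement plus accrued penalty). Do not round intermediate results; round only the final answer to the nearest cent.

Balance at month 2: $1,029.0000 × (1 + 0.008)^2 = $1,045.5299…
After $400.00 payment: $1,045.5299… − $400.00 = $645.5299…
Balance at month 4: $645.5299… × (1 + 0.008)^2 = $655.8996…
After $500.00 payment: $655.8996… − $500.00 = $155.8996…
Balance at month 10: $155.8996… × (1 + 0.008)^6 = $163.5341…
Penalty: 10 × 1.75% × $1,029.00 = $180.08…
Final settlement = outstanding balance + penalty = $163.5341… + $180.08… = $343.61

$343.61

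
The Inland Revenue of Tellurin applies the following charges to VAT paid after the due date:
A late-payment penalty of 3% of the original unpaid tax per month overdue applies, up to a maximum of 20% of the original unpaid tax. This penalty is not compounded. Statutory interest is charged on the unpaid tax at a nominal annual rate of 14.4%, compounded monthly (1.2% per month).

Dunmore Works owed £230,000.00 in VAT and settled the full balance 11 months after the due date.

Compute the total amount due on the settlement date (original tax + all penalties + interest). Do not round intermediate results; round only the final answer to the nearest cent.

Penalty (uncapped): 11 × 3% × £230,000.00 = £75,900.00; cap = 20% × £230,000.00 = £46,000.00 → penalty = £46,000.00
Interest: £230,000.00 × ((1 + 0.012)^11 − 1) = £230,000.00 × 0.1402121… = £32,248.7782…
Total = £230,000.00 + £46,000.0000 + £32,248.7782… = £308,248.78

£308,248.78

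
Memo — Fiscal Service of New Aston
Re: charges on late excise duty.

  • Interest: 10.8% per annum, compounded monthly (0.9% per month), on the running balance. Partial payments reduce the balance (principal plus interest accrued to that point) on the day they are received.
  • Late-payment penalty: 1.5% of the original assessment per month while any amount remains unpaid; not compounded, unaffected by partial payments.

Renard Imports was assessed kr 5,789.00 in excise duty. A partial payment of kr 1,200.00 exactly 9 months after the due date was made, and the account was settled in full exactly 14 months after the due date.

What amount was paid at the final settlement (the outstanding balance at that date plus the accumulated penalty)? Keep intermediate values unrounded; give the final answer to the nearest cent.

Balance at month 9: kr 5,789.0000 × (1 + 0.009)^9 = kr 6,275.1490…
After kr 1,200.00 payment: kr 6,275.1490… − kr 1,200.00 = kr 5,075.1490…
Balance at month 14: kr 5,075.1490… × (1 + 0.009)^5 = kr 5,307.6788…
Penalty: 14 × 1.5% × kr 5,789.00 = kr 1,215.69
Final settlement = outstanding balance + penalty = kr 5,307.6788… + kr 1,215.69 = kr 6,523.37

kr 6,523.37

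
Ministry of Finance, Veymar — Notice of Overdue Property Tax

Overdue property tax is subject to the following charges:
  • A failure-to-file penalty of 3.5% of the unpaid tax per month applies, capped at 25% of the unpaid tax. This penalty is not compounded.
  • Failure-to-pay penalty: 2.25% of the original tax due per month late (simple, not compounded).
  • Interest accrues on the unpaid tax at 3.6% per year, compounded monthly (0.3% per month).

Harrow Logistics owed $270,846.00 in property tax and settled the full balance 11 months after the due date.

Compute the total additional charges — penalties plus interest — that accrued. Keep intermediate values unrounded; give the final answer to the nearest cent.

Failure-to-file: 11 × 3.5% × $270,846.00 = $104,275.71, capped at 25% × $270,846.00 = $67,711.50
Failure-to-pay penalty: 11 × 2.25% × $270,846.00 = $67,034.39…
Interest: $270,846.00 × ((1 + 0.003)^11 − 1) = $270,846.00 × 0.0334995… = $9,073.2007…
Penalties + interest = $134,745.8850 + $9,073.2007… = $143,819.09

$143,819.09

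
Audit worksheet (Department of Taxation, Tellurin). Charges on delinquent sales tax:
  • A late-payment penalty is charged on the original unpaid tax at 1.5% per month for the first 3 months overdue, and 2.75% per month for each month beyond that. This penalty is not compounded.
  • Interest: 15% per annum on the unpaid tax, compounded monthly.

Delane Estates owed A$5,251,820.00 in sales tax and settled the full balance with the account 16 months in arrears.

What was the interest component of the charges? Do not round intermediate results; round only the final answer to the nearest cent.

A$1,154,820.32

Interest (15%/yr ÷ 12 = 1.25%/month): A$5,251,820.00 × ((1 + 0.0125)^16 − 1) = A$1,154,820.3244…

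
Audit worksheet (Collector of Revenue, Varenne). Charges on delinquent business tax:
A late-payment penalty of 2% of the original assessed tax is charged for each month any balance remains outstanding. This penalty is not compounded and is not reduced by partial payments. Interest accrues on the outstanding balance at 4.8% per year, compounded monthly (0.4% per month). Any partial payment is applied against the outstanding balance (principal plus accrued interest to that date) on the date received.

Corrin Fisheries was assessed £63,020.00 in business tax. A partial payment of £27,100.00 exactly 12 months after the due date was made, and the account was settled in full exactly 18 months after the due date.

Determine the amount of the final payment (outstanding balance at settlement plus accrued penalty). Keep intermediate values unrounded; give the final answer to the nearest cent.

£62,645.32

Balance at month 12: £63,020.0000 × (1 + 0.004)^12 = £66,112.4045…
After £27,100.00 payment: £66,112.4045… − £27,100.00 = £39,012.4045…
Balance at month 18: £39,012.4045… × (1 + 0.004)^6 = £39,958.1152…
Penalty: 18 × 2% × £63,020.00 = £22,687.20
Final settlement = outstanding balance + penalty = £39,958.1152… + £22,687.20 = £62,645.32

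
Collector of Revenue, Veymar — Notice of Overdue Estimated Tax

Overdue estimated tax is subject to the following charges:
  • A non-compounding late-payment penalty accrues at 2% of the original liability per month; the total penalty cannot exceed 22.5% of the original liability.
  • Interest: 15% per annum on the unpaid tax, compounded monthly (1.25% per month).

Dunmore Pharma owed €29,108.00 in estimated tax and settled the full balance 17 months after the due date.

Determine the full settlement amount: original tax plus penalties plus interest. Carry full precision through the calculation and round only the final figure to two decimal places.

Penalty (uncapped): 17 × 2% × €29,108.00 = €9,896.72; cap = 22.5% × €29,108.00 = €6,549.30 → penalty = €6,549.30
Interest: €29,108.00 × ((1 + 0.0125)^17 − 1) = €29,108.00 × 0.2351382… = €6,844.4018…
Total = €29,108.00 + €6,549.3000 + €6,844.4018… = €42,501.70

€42,501.70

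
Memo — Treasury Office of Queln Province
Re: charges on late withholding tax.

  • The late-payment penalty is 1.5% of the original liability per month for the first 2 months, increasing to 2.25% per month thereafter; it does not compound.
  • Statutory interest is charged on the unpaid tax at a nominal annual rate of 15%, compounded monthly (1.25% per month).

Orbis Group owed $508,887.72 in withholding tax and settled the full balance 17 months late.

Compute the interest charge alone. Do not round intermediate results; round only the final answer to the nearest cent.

Interest: $508,887.72 × ((1 + 0.0125)^17 − 1) = $508,887.72 × 0.2351382… = $119,658.9257…

$119,658.93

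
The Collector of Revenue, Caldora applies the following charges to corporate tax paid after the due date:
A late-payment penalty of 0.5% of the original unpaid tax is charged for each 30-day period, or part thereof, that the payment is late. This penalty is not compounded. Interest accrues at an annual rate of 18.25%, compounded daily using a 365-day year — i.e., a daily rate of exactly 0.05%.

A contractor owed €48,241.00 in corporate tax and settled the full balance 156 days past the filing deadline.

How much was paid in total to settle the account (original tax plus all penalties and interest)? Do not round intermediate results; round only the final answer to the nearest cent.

Penalty periods: ⌈156/30⌉ = 6; penalty = 6 × 0.5% × €48,241.00 = €1,447.23
Interest: €48,241.00 × ((1 + 0.0005)^156 − 1) = €48,241.00 × 0.08110158… = €3,912.4215…
Total = €48,241.00 + €1,447.2300 + €3,912.4215… = €53,600.65

€53,600.65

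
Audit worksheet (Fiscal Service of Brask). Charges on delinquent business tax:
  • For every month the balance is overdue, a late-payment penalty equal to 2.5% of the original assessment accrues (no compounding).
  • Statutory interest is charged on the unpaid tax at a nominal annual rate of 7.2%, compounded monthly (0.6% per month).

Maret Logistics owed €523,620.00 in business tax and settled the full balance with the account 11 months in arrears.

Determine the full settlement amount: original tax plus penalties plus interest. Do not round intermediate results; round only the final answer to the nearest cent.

Late-payment penalty = 2.5% × €523,620.00 × 11 mo = €143,995.50
Interest: €523,620.00 × ((1 + 0.006)^11 − 1) = €523,620.00 × 0.0680161… = €35,614.5753…
Total = €523,620.00 + €143,995.5000 + €35,614.5753… = €703,230.08

€703,230.08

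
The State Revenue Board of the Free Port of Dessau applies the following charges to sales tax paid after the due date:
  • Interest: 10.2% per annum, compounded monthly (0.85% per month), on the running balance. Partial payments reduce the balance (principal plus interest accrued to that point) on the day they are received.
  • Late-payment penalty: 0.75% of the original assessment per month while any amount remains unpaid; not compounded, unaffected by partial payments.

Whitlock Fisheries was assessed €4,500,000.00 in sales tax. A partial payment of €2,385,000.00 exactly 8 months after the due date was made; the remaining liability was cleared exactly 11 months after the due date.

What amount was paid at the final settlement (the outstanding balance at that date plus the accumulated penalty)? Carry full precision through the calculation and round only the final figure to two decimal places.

€2,864,009.79

Balance at month 8: €4,500,000.0000 × (1 + 0.0085)^8 = €4,815,259.9150…
After €2,385,000.00 payment: €4,815,259.9150… − €2,385,000.00 = €2,430,259.9150…
Balance at month 11: €2,430,259.9150… × (1 + 0.0085)^3 = €2,492,759.7942…
Penalty: 11 × 0.75% × €4,500,000.00 = €371,250.00
Final settlement = outstanding balance + penalty = €2,492,759.7942… + €371,250.00 = €2,864,009.79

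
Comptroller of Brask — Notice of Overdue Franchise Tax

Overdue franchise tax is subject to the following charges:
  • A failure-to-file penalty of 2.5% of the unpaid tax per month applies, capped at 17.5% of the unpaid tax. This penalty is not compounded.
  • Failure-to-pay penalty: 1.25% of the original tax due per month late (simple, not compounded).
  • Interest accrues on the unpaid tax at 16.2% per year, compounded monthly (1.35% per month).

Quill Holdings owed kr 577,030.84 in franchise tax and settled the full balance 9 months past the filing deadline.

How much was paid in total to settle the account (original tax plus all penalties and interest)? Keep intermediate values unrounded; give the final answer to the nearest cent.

kr 816,944.06

Failure-to-file: 9 × 2.5% × kr 577,030.84 = kr 129,831.94…, capped at 17.5% × kr 577,030.84 = kr 100,980.40…
Failure-to-pay penalty: 9 × 1.25% × kr 577,030.84 = kr 64,915.97…
Interest: kr 577,030.84 × ((1 + 0.0135)^9 − 1) = kr 577,030.84 × 0.1282719… = kr 74,016.8501…
Total = kr 577,030.84 + kr 165,896.3665 + kr 74,016.8501… = kr 816,944.06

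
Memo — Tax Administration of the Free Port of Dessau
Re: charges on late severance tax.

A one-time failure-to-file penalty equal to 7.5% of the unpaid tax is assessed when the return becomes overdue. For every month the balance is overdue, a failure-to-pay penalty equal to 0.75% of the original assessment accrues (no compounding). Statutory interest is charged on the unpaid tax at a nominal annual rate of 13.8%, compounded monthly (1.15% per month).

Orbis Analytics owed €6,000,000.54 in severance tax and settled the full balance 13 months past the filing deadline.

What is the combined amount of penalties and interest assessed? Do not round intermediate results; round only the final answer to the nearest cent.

€1,996,579.61

Failure-to-file penalty: 7.5% × €6,000,000.54 = €450,000.04…
Failure-to-pay penalty: 13 × 0.75% × €6,000,000.54 = €585,000.05…
Interest: €6,000,000.54 × ((1 + 0.0115)^13 − 1) = €6,000,000.54 × 0.1602632… = €961,579.5177…
Penalties + interest = €1,035,000.0932… + €961,579.5177… = €1,996,579.61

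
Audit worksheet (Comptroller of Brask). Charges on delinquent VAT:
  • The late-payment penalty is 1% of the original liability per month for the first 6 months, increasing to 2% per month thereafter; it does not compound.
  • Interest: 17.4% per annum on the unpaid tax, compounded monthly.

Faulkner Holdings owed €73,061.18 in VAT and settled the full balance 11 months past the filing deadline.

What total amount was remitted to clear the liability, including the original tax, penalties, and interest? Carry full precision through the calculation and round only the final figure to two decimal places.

Penalty, months 1–6: 6 × 1% × €73,061.18 = €4,383.67…
Penalty, months 7–11: 5 × 2% × €73,061.18 = €7,306.12…
Interest (17.4%/yr ÷ 12 = 1.45%/month): €73,061.18 × ((1 + 0.0145)^11 − 1) = €12,535.9586…
Total = €73,061.18 + €11,689.7888 + €12,535.9586… = €97,286.93

€97,286.93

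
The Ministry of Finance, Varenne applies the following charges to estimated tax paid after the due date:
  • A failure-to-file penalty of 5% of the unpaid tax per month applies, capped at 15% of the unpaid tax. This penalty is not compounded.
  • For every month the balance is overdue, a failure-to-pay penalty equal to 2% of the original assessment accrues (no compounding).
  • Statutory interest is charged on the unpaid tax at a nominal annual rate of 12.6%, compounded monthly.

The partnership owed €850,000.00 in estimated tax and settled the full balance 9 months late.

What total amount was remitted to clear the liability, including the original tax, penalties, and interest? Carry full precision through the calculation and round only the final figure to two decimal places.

€1,214,282.62

Failure-to-file: 9 × 5% × €850,000.00 = €382,500.00, capped at 15% × €850,000.00 = €127,500.00
Failure-to-pay penalty = 2% × €850,000.00 × 9 mo = €153,000.00
Interest (12.6%/yr ÷ 12 = 1.05%/month): €850,000.00 × ((1 + 0.0105)^9 − 1) = €83,782.6200…
Total = €850,000.00 + €280,500.0000 + €83,782.6200… = €1,214,282.62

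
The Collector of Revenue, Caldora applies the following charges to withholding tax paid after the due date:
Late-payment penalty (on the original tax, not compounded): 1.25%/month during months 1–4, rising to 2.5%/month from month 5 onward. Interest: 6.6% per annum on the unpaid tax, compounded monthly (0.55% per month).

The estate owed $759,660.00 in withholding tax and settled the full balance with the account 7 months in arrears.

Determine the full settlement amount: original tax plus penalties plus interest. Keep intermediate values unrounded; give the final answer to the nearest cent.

$884,351.43

Penalty, months 1–4: 4 × 1.25% × $759,660.00 = $37,983.00
Penalty, months 5–7: 3 × 2.5% × $759,660.00 = $56,974.50
Interest: $759,660.00 × ((1 + 0.0055)^7 − 1) = $759,660.00 × 0.0391411… = $29,733.9320…
Total = $759,660.00 + $94,957.5000 + $29,733.9320… = $884,351.43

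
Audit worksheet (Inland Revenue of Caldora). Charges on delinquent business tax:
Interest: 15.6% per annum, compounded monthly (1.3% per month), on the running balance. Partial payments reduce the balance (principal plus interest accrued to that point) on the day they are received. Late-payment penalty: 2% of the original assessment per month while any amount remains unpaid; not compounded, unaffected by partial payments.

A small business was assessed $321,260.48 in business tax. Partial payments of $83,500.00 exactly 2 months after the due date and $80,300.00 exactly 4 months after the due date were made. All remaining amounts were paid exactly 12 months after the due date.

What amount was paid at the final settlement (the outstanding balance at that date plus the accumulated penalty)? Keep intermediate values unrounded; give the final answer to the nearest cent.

Balance at month 2: $321,260.4800 × (1 + 0.013)^2 = $329,667.5455…
After $83,500.00 payment: $329,667.5455… − $83,500.00 = $246,167.5455…
Balance at month 4: $246,167.5455… × (1 + 0.013)^2 = $252,609.5040…
After $80,300.00 payment: $252,609.5040… − $80,300.00 = $172,309.5040…
Balance at month 12: $172,309.5040… × (1 + 0.013)^8 = $191,066.6087…
Penalty: 12 × 2% × $321,260.48 = $77,102.52…
Final settlement = outstanding balance + penalty = $191,066.6087… + $77,102.52… = $268,169.12

$268,169.12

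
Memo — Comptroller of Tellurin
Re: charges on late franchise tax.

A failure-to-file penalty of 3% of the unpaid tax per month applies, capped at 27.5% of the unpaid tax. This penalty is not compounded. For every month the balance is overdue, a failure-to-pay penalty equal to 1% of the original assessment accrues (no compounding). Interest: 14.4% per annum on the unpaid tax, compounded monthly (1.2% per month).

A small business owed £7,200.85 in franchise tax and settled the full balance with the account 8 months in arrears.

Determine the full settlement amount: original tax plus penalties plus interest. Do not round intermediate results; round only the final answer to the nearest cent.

£10,226.14

Failure-to-file: 8 × 3% × £7,200.85 = £1,728.20… (under the 27.5% cap)
Failure-to-pay penalty = 1% × £7,200.85 × 8 mo = £576.07…
Interest: £7,200.85 × ((1 + 0.012)^8 − 1) = £7,200.85 × 0.1001302… = £721.0228…
Total = £7,200.85 + £2,304.2720 + £721.0228… = £10,226.14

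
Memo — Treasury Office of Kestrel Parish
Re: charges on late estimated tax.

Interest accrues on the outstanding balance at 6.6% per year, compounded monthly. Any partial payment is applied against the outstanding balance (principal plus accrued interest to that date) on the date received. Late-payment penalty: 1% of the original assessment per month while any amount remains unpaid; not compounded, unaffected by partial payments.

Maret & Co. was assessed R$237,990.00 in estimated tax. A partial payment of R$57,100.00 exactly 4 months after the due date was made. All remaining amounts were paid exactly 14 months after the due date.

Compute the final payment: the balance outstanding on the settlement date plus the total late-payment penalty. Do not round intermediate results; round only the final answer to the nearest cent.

Monthly rate = 6.6% ÷ 12 = 0.55%
Balance at month 4: R$237,990.0000 × (1 + 0.0055)^4 = R$243,269.1338…
After R$57,100.00 payment: R$243,269.1338… − R$57,100.00 = R$186,169.1338…
Balance at month 14: R$186,169.1338… × (1 + 0.0055)^10 = R$196,665.6118…
Penalty: 14 × 1% × R$237,990.00 = R$33,318.60
Final settlement = outstanding balance + penalty = R$196,665.6118… + R$33,318.60 = R$229,984.21

R$229,984.21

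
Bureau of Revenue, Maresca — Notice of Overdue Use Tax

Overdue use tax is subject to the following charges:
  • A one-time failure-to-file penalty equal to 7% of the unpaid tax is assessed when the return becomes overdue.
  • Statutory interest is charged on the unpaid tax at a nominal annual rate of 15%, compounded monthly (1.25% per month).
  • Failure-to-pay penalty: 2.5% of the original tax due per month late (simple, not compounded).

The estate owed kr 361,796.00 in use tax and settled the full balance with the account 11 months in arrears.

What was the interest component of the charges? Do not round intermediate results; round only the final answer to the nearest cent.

kr 52,975.70

Interest: kr 361,796.00 × ((1 + 0.0125)^11 − 1) = kr 361,796.00 × 0.1464242… = kr 52,975.6953…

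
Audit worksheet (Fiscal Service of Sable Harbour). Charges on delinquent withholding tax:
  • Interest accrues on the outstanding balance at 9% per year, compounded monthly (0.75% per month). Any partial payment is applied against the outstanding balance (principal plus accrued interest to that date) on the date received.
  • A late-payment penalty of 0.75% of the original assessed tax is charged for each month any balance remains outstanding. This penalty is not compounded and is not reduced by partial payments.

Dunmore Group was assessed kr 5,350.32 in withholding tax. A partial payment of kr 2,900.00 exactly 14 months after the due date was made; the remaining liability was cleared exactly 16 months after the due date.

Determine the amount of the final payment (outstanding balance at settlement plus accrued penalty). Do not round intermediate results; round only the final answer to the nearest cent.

kr 3,728.14

Balance at month 14: kr 5,350.3200 × (1 + 0.0075)^14 = kr 5,940.3294…
After kr 2,900.00 payment: kr 5,940.3294… − kr 2,900.00 = kr 3,040.3294…
Balance at month 16: kr 3,040.3294… × (1 + 0.0075)^2 = kr 3,086.1053…
Penalty: 16 × 0.75% × kr 5,350.32 = kr 642.04…
Final settlement = outstanding balance + penalty = kr 3,086.1053… + kr 642.04… = kr 3,728.14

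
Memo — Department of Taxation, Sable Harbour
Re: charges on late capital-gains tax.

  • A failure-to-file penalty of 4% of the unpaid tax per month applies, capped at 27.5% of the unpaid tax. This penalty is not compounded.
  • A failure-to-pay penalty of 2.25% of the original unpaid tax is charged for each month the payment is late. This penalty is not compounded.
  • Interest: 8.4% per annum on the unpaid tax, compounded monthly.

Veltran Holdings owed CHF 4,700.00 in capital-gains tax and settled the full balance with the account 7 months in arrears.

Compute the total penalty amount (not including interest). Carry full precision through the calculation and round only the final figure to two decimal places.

CHF 2,032.75

Failure-to-file: 7 × 4% × CHF 4,700.00 = CHF 1,316.00, capped at 27.5% × CHF 4,700.00 = CHF 1,292.50
Failure-to-pay penalty = 2.25% × CHF 4,700.00 × 7 mo = CHF 740.25
Total penalty = CHF 1,292.50 + CHF 740.25 = CHF 2,032.75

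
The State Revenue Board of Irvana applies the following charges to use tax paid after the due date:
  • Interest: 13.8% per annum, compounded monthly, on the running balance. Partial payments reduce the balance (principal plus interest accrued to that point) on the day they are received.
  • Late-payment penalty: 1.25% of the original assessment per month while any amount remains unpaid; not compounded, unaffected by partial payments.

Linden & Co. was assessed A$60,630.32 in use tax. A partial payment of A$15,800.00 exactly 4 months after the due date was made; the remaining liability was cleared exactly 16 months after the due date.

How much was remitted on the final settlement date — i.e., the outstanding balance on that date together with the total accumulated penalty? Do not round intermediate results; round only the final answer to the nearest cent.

Monthly rate = 13.8% ÷ 12 = 1.15%
Balance at month 4: A$60,630.3200 × (1 + 0.0115)^4 = A$63,467.7948…
After A$15,800.00 payment: A$63,467.7948… − A$15,800.00 = A$47,667.7948…
Balance at month 16: A$47,667.7948… × (1 + 0.0115)^12 = A$54,678.3885…
Penalty: 16 × 1.25% × A$60,630.32 = A$12,126.06…
Final settlement = outstanding balance + penalty = A$54,678.3885… + A$12,126.06… = A$66,804.45

A$66,804.45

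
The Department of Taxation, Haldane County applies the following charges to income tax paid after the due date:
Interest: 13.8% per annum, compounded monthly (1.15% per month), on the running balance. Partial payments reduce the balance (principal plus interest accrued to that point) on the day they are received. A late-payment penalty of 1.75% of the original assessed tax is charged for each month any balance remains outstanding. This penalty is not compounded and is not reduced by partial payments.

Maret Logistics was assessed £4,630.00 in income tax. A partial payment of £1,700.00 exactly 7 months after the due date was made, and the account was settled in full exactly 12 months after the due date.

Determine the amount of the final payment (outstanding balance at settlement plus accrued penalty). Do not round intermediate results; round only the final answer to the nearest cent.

Balance at month 7: £4,630.0000 × (1 + 0.0115)^7 = £5,015.8230…
After £1,700.00 payment: £5,015.8230… − £1,700.00 = £3,315.8230…
Balance at month 12: £3,315.8230… × (1 + 0.0115)^5 = £3,510.9187…
Penalty: 12 × 1.75% × £4,630.00 = £972.30
Final settlement = outstanding balance + penalty = £3,510.9187… + £972.30 = £4,483.22

£4,483.22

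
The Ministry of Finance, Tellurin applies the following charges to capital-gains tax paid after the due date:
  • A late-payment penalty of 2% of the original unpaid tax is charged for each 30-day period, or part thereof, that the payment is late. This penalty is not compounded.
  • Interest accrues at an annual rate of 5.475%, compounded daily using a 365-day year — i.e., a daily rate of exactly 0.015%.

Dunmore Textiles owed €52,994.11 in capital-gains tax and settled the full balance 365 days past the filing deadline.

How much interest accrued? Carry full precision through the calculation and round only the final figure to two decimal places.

Interest: €52,994.11 × ((1 + 0.00015)^365 − 1) = €52,994.11 × 0.05627218… = €2,982.0939…

€2,982.09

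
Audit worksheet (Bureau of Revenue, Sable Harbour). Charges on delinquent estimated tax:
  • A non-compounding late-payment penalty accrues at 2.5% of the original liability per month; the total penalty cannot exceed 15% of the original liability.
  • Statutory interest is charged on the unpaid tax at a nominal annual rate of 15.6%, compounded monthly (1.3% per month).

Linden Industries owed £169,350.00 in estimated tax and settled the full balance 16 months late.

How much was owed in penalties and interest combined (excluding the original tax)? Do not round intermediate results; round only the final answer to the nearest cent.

£64,279.16

Penalty (uncapped): 16 × 2.5% × £169,350.00 = £67,740.00; cap = 15% × £169,350.00 = £25,402.50 → penalty = £25,402.50
Interest: £169,350.00 × ((1 + 0.013)^16 − 1) = £169,350.00 × 0.2295640… = £38,876.6570…
Penalties + interest = £25,402.5000 + £38,876.6570… = £64,279.16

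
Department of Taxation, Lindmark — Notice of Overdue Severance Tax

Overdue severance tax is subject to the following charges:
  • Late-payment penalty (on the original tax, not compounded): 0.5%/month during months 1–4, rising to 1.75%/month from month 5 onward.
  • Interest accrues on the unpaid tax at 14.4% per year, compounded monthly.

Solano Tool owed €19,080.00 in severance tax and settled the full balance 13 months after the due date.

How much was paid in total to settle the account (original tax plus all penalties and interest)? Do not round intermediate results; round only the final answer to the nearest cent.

€25,667.21

Penalty, months 1–4: 4 × 0.5% × €19,080.00 = €381.60
Penalty, months 5–13: 9 × 1.75% × €19,080.00 = €3,005.10
Interest (14.4%/yr ÷ 12 = 1.2%/month): €19,080.00 × ((1 + 0.012)^13 − 1) = €3,200.5051…
Total = €19,080.00 + €3,386.7000 + €3,200.5051… = €25,667.21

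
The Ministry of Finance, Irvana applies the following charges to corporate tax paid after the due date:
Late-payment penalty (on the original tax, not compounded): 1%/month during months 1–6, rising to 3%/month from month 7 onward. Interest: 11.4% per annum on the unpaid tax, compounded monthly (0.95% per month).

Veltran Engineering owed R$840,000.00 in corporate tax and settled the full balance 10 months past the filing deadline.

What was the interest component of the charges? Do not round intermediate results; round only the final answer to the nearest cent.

R$83,299.33

Interest: R$840,000.00 × ((1 + 0.0095)^10 − 1) = R$840,000.00 × 0.0991659… = R$83,299.3267…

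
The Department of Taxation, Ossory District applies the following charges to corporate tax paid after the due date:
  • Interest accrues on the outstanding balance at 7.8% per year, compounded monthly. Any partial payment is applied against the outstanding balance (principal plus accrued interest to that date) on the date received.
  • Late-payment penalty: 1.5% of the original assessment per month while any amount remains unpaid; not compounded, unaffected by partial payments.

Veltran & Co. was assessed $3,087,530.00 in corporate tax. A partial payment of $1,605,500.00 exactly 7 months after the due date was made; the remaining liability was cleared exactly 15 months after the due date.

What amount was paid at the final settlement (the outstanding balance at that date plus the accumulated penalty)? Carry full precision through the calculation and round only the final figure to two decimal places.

$2,406,438.71

Monthly rate = 7.8% ÷ 12 = 0.65%
Balance at month 7: $3,087,530.0000 × (1 + 0.0065)^7 = $3,230,781.8966…
After $1,605,500.00 payment: $3,230,781.8966… − $1,605,500.00 = $1,625,281.8966…
Balance at month 15: $1,625,281.8966… × (1 + 0.0065)^8 = $1,711,744.4631…
Penalty: 15 × 1.5% × $3,087,530.00 = $694,694.25
Final settlement = outstanding balance + penalty = $1,711,744.4631… + $694,694.25 = $2,406,438.71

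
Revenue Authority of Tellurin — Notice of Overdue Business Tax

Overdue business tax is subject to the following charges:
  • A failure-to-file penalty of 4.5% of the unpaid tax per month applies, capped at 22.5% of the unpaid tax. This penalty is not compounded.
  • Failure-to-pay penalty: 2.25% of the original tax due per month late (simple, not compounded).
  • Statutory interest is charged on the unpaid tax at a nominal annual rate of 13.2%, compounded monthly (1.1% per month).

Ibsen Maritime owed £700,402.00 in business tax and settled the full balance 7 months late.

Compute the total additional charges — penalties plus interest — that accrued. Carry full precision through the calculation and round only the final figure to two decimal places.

Failure-to-file: 7 × 4.5% × £700,402.00 = £220,626.63, capped at 22.5% × £700,402.00 = £157,590.45
Failure-to-pay penalty: 7 × 2.25% × £700,402.00 = £110,313.32…
Interest: £700,402.00 × ((1 + 0.011)^7 − 1) = £700,402.00 × 0.0795881… = £55,743.6650…
Penalties + interest = £267,903.7650 + £55,743.6650… = £323,647.43

£323,647.43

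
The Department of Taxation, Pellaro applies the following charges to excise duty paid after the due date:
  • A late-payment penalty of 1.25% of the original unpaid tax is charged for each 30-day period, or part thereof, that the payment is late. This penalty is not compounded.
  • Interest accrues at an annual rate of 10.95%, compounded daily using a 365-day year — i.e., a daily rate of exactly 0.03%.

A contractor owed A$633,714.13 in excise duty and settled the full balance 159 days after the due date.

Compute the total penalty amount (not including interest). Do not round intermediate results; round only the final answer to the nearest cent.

Penalty periods: ⌈159/30⌉ = 6; penalty = 6 × 1.25% × A$633,714.13 = A$47,528.56…

A$47,528.56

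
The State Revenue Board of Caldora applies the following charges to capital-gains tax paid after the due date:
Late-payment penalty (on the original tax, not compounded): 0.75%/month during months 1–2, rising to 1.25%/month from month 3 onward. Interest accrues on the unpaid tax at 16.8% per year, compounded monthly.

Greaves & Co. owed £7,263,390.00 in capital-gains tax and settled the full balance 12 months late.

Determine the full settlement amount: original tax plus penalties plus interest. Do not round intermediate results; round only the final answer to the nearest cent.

Penalty, months 1–2: 2 × 0.75% × £7,263,390.00 = £108,950.85
Penalty, months 3–12: 10 × 1.25% × £7,263,390.00 = £907,923.75
Interest (16.8%/yr ÷ 12 = 1.4%/month): £7,263,390.00 × ((1 + 0.014)^12 − 1) = £1,318,734.7614…
Total = £7,263,390.00 + £1,016,874.6000 + £1,318,734.7614… = £9,598,999.36

£9,598,999.36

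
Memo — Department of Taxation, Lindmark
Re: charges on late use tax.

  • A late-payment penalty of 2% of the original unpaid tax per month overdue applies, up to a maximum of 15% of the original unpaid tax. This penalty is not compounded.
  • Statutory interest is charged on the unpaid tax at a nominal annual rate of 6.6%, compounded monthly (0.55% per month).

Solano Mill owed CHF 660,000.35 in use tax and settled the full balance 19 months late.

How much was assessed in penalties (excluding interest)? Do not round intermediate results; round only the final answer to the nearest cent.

Penalty (uncapped): 19 × 2% × CHF 660,000.35 = CHF 250,800.13…; cap = 15% × CHF 660,000.35 = CHF 99,000.05… → penalty = CHF 99,000.05…

CHF 99,000.05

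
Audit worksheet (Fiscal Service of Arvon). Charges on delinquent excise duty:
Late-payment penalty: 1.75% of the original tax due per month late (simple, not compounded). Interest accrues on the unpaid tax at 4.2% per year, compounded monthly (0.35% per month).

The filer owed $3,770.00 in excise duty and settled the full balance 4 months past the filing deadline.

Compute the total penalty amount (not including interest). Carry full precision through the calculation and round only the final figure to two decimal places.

$263.90

Late-payment penalty = 1.75% × $3,770.00 × 4 mo = $263.90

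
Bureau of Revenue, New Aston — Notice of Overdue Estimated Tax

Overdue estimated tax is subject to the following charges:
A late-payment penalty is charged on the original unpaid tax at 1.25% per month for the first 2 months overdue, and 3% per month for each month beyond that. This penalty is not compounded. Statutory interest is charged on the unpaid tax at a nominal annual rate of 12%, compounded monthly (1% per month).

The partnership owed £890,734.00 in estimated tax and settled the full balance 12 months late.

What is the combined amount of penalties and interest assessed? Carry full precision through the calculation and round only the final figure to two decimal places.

£402,455.92

Penalty, months 1–2: 2 × 1.25% × £890,734.00 = £22,268.35
Penalty, months 3–12: 10 × 3% × £890,734.00 = £267,220.20
Interest: £890,734.00 × ((1 + 0.01)^12 − 1) = £890,734.00 × 0.1268250… = £112,967.3664…
Penalties + interest = £289,488.5500 + £112,967.3664… = £402,455.92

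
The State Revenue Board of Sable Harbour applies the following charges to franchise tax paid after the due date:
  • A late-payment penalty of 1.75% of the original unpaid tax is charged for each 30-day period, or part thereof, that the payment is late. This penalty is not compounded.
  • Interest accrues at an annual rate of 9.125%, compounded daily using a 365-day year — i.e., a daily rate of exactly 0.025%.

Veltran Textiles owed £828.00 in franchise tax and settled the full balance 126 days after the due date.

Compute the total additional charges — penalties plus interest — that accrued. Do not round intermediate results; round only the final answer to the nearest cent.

Penalty periods: ⌈126/30⌉ = 5; penalty = 5 × 1.75% × £828.00 = £72.45
Interest: £828.00 × ((1 + 0.00025)^126 − 1) = £828.00 × 0.03199731… = £26.4938…
Penalties + interest = £72.4500 + £26.4938… = £98.94

£98.94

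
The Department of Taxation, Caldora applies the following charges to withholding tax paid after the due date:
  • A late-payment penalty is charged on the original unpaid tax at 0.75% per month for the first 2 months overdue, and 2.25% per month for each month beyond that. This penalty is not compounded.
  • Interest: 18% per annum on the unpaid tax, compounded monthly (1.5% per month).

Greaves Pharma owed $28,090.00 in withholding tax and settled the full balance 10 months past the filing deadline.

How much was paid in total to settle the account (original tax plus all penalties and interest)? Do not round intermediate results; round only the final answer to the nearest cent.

$38,077.14

Penalty, months 1–2: 2 × 0.75% × $28,090.00 = $421.35
Penalty, months 3–10: 8 × 2.25% × $28,090.00 = $5,056.20
Interest: $28,090.00 × ((1 + 0.015)^10 − 1) = $28,090.00 × 0.1605408… = $4,509.5918…
Total = $28,090.00 + $5,477.5500 + $4,509.5918… = $38,077.14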